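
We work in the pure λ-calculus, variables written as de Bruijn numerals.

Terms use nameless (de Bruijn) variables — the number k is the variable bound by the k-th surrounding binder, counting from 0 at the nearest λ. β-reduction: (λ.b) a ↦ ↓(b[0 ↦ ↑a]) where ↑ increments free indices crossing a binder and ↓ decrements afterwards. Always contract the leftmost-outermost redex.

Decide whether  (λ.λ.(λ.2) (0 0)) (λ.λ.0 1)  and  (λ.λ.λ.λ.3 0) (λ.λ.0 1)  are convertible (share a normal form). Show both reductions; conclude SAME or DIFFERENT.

Answer: DIFFERENT — A ⇓ λ.λ.λ.0 1, B ⇓ λ.λ.λ.λ.0 1

Reduction:
Term A:
  start: (λ.λ.(λ.2) (0 0)) (λ.λ.0 1)
  step 1: λ.(λ.λ.λ.0 1) (0 0)
  step 2: λ.λ.λ.0 1

Term B:
  start: (λ.λ.λ.λ.3 0) (λ.λ.0 1)
  step 1: λ.λ.λ.(λ.λ.0 1) 0
  step 2: λ.λ.λ.λ.0 1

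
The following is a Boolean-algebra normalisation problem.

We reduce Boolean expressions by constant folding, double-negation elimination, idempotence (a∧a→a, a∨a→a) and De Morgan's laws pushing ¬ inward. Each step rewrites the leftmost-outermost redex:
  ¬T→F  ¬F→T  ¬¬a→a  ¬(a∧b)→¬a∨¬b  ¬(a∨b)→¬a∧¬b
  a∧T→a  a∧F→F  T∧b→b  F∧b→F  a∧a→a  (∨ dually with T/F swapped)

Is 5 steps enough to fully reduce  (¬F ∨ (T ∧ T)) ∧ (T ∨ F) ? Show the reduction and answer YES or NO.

  start: (¬F ∨ (T ∧ T)) ∧ (T ∨ F)
  step 1: (T ∨ (T ∧ T)) ∧ (T ∨ F)
  step 2: T ∧ (T ∨ F)
  step 3: T ∨ F
  step 4: T

Answer: YES — reaches normal form T in 4 ≤ 5 steps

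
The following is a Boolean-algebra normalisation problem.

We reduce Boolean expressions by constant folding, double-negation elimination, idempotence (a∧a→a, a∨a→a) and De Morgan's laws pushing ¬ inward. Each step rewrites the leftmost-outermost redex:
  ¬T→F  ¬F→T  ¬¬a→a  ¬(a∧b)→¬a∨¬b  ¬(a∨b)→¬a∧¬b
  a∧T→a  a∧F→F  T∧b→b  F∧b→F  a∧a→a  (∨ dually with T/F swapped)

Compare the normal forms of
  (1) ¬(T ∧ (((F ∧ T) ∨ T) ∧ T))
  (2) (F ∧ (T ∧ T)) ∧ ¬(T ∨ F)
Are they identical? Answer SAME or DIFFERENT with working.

Answer: SAME — A ⇓ F, B ⇓ F

Working:
Term A:
  start: ¬(T ∧ (((F ∧ T) ∨ T) ∧ T))
  step 1: ¬T ∨ ¬(((F ∧ T) ∨ T) ∧ T)
  step 2: F ∨ ¬(((F ∧ T) ∨ T) ∧ T)
  step 3: ¬(((F ∧ T) ∨ T) ∧ T)
  step 4: ¬((F ∧ T) ∨ T) ∨ ¬T
  step 5: (¬(F ∧ T) ∧ ¬T) ∨ ¬T
  step 6: ((¬F ∨ ¬T) ∧ ¬T) ∨ ¬T
  step 7: ((T ∨ ¬T) ∧ ¬T) ∨ ¬T
  step 8: (T ∧ ¬T) ∨ ¬T
  step 9: ¬T ∨ ¬T
  step 10: ¬T
  step 11: F

Term B:
  start: (F ∧ (T ∧ T)) ∧ ¬(T ∨ F)
  step 1: F ∧ ¬(T ∨ F)
  step 2: F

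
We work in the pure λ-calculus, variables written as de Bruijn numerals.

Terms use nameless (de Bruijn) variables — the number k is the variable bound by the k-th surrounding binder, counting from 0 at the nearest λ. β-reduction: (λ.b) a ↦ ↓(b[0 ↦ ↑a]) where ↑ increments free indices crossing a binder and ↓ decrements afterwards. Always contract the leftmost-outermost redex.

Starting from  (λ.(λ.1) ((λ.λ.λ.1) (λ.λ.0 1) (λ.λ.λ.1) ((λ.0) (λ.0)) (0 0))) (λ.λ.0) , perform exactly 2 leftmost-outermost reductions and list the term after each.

  start: (λ.(λ.1) ((λ.λ.λ.1) (λ.λ.0 1) (λ.λ.λ.1) ((λ.0) (λ.0)) (0 0))) (λ.λ.0)
  step 1: (λ.λ.λ.0) ((λ.λ.λ.1) (λ.λ.0 1) (λ.λ.λ.1) ((λ.0) (λ.0)) ((λ.λ.0) (λ.λ.0)))
  step 2: λ.λ.0

Answer: after 2 steps: λ.λ.0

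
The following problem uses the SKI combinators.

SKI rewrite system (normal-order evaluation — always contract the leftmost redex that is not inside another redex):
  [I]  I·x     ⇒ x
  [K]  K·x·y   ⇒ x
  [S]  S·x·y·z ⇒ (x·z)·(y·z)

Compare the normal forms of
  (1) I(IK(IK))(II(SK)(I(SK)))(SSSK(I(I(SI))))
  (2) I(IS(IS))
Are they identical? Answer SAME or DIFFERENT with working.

Answer: DIFFERENT — A ⇓ K(SI), B ⇓ SS

Working:
Term A:
  start: I(IK(IK))(II(SK)(I(SK)))(SSSK(I(I(SI))))
  step 1: IK(IK)(II(SK)(I(SK)))(SSSK(I(I(SI))))
  step 2: K(IK)(II(SK)(I(SK)))(SSSK(I(I(SI))))
  step 3: IK(SSSK(I(I(SI))))
  step 4: K(SSSK(I(I(SI))))
  step 5: K(SK(SK)(I(I(SI))))
  step 6: K(K(I(I(SI)))(SK(I(I(SI)))))
  step 7: K(I(I(SI)))
  step 8: K(I(SI))
  step 9: K(SI)

Term B:
  start: I(IS(IS))
  step 1: IS(IS)
  step 2: S(IS)
  step 3: SS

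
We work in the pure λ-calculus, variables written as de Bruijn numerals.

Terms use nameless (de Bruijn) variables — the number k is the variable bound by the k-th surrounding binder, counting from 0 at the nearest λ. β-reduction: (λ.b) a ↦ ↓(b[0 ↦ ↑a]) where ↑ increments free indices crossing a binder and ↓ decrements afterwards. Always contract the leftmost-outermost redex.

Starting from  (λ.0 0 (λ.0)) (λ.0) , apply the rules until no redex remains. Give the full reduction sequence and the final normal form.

Answer: normal form = λ.0  (in 3 steps)

Working:
  start: (λ.0 0 (λ.0)) (λ.0)
  →1  (λ.0) (λ.0) (λ.0)
  →2  (λ.0) (λ.0)
  →3  λ.0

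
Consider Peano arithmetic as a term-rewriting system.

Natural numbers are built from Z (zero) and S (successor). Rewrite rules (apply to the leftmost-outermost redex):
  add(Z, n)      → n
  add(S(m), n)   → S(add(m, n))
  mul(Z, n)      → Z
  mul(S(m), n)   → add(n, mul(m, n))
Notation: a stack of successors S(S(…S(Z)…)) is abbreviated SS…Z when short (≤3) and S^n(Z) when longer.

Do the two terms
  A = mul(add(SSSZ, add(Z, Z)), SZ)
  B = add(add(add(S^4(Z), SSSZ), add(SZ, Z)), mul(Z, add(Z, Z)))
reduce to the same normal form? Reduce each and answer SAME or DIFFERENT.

Term A:
  start: mul(add(SSSZ, add(Z, Z)), SZ)
  [1] mul(S(add(SSZ, add(Z, Z))), SZ)
  [2] add(SZ, mul(add(SSZ, add(Z, Z)), SZ))
  [3] S(add(Z, mul(add(SSZ, add(Z, Z)), SZ)))
  [4] S(mul(add(SSZ, add(Z, Z)), SZ))
  [5] S(mul(S(add(SZ, add(Z, Z))), SZ))
  [6] S(add(SZ, mul(add(SZ, add(Z, Z)), SZ)))
  [7] S(S(add(Z, mul(add(SZ, add(Z, Z)), SZ))))
  [8] S(S(mul(add(SZ, add(Z, Z)), SZ)))
  [9] S(S(mul(S(add(Z, add(Z, Z))), SZ)))
  [10] S(S(add(SZ, mul(add(Z, add(Z, Z)), SZ))))
  [11] S(S(S(add(Z, mul(add(Z, add(Z, Z)), SZ)))))
  [12] S(S(S(mul(add(Z, add(Z, Z)), SZ))))
  [13] S(S(S(mul(add(Z, Z), SZ))))
  [14] S(S(S(mul(Z, SZ))))
  [15] SSSZ

Term B:
  start: add(add(add(S^4(Z), SSSZ), add(SZ, Z)), mul(Z, add(Z, Z)))
  [1] add(add(S(add(SSSZ, SSSZ)), add(SZ, Z)), mul(Z, add(Z, Z)))
  [2] add(S(add(add(SSSZ, SSSZ), add(SZ, Z))), mul(Z, add(Z, Z)))
  [3] S(add(add(add(SSSZ, SSSZ), add(SZ, Z)), mul(Z, add(Z, Z))))
  [4] S(add(add(S(add(SSZ, SSSZ)), add(SZ, Z)), mul(Z, add(Z, Z))))
  [5] S(add(S(add(add(SSZ, SSSZ), add(SZ, Z))), mul(Z, add(Z, Z))))
  [6] S(S(add(add(add(SSZ, SSSZ), add(SZ, Z)), mul(Z, add(Z, Z)))))
  [7] S(S(add(add(S(add(SZ, SSSZ)), add(SZ, Z)), mul(Z, add(Z, Z)))))
  [8] S(S(add(S(add(add(SZ, SSSZ), add(SZ, Z))), mul(Z, add(Z, Z)))))
  [9] S(S(S(add(add(add(SZ, SSSZ), add(SZ, Z)), mul(Z, add(Z, Z))))))
  [10] S(S(S(add(add(S(add(Z, SSSZ)), add(SZ, Z)), mul(Z, add(Z, Z))))))
  [11] S(S(S(add(S(add(add(Z, SSSZ), add(SZ, Z))), mul(Z, add(Z, Z))))))
  [12] S(S(S(S(add(add(add(Z, SSSZ), add(SZ, Z)), mul(Z, add(Z, Z)))))))
  [13] S(S(S(S(add(add(SSSZ, add(SZ, Z)), mul(Z, add(Z, Z)))))))
  [14] S(S(S(S(add(S(add(SSZ, add(SZ, Z))), mul(Z, add(Z, Z)))))))
  [15] S(S(S(S(S(add(add(SSZ, add(SZ, Z)), mul(Z, add(Z, Z))))))))
  [16] S(S(S(S(S(add(S(add(SZ, add(SZ, Z))), mul(Z, add(Z, Z))))))))
  [17] S(S(S(S(S(S(add(add(SZ, add(SZ, Z)), mul(Z, add(Z, Z)))))))))
  [18] S(S(S(S(S(S(add(S(add(Z, add(SZ, Z))), mul(Z, add(Z, Z)))))))))
  [19] S(S(S(S(S(S(S(add(add(Z, add(SZ, Z)), mul(Z, add(Z, Z))))))))))
  [20] S(S(S(S(S(S(S(add(add(SZ, Z), mul(Z, add(Z, Z))))))))))
  [21] S(S(S(S(S(S(S(add(S(add(Z, Z)), mul(Z, add(Z, Z))))))))))
  [22] S(S(S(S(S(S(S(S(add(add(Z, Z), mul(Z, add(Z, Z)))))))))))
  [23] S(S(S(S(S(S(S(S(add(Z, mul(Z, add(Z, Z)))))))))))
  [24] S(S(S(S(S(S(S(S(mul(Z, add(Z, Z))))))))))
  [25] S^8(Z)

Answer: DIFFERENT — A ⇓ SSSZ, B ⇓ S^8(Z)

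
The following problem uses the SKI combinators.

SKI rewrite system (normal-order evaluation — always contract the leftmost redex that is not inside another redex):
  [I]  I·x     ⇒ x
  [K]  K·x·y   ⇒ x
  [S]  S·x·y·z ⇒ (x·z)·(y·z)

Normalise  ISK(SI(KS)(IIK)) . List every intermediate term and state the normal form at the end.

  start: ISK(SI(KS)(IIK))
  [1] SK(SI(KS)(IIK))
  [2] SK(I(IIK)(KS(IIK)))
  [3] SK(IIK(KS(IIK)))
  [4] SK(IK(KS(IIK)))
  [5] SK(K(KS(IIK)))
  [6] SK(KS)

Answer: normal form = SK(KS)  (in 6 steps)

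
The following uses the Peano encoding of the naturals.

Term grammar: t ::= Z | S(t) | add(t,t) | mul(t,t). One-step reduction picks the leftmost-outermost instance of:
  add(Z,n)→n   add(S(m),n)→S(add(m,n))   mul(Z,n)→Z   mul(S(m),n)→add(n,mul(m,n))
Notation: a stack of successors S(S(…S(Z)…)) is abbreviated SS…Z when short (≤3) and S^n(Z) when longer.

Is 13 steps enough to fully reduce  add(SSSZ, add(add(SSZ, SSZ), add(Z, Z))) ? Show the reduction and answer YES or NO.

Answer: YES — reaches normal form S^7(Z) in 13 ≤ 13 steps

Working:
  start: add(SSSZ, add(add(SSZ, SSZ), add(Z, Z)))
  →1  S(add(SSZ, add(add(SSZ, SSZ), add(Z, Z))))
  →2  S(S(add(SZ, add(add(SSZ, SSZ), add(Z, Z)))))
  →3  S(S(S(add(Z, add(add(SSZ, SSZ), add(Z, Z))))))
  →4  S(S(S(add(add(SSZ, SSZ), add(Z, Z)))))
  →5  S(S(S(add(S(add(SZ, SSZ)), add(Z, Z)))))
  →6  S(S(S(S(add(add(SZ, SSZ), add(Z, Z))))))
  →7  S(S(S(S(add(S(add(Z, SSZ)), add(Z, Z))))))
  →8  S(S(S(S(S(add(add(Z, SSZ), add(Z, Z)))))))
  →9  S(S(S(S(S(add(SSZ, add(Z, Z)))))))
  →10  S(S(S(S(S(S(add(SZ, add(Z, Z))))))))
  →11  S(S(S(S(S(S(S(add(Z, add(Z, Z)))))))))
  →12  S(S(S(S(S(S(S(add(Z, Z))))))))
  →13  S^7(Z)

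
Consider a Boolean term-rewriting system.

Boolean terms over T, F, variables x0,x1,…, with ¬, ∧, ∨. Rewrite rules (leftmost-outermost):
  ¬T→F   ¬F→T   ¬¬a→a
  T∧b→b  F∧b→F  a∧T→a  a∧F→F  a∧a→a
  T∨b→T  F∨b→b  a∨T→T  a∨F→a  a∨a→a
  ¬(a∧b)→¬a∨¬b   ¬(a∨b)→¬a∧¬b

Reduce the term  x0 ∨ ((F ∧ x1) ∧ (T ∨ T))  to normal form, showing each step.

Answer: normal form = x0  (in 3 steps)

Reduction:
  start: x0 ∨ ((F ∧ x1) ∧ (T ∨ T))
  [1] x0 ∨ (F ∧ (T ∨ T))
  [2] x0 ∨ F
  [3] x0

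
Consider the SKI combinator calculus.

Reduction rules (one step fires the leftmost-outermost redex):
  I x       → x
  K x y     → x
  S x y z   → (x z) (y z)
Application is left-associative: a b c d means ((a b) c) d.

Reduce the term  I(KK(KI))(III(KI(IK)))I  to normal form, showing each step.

  start: I(KK(KI))(III(KI(IK)))I
  step 1: KK(KI)(III(KI(IK)))I
  step 2: K(III(KI(IK)))I
  step 3: III(KI(IK))
  step 4: II(KI(IK))
  step 5: I(KI(IK))
  step 6: KI(IK)
  step 7: I

Answer: normal form = I  (in 7 steps)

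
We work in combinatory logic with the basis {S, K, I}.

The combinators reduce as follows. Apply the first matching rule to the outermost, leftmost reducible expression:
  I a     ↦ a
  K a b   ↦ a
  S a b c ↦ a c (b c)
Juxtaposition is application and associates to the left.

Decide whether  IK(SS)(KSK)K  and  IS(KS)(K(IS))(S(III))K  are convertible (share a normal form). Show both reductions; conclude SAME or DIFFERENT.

Answer: SAME — A ⇓ SSK, B ⇓ SSK

Reduction:
Term A:
  start: IK(SS)(KSK)K
  [1] K(SS)(KSK)K
  [2] SSK

Term B:
  start: IS(KS)(K(IS))(S(III))K
  [1] S(KS)(K(IS))(S(III))K
  [2] KS(S(III))(K(IS)(S(III)))K
  [3] S(K(IS)(S(III)))K
  [4] S(IS)K
  [5] SSK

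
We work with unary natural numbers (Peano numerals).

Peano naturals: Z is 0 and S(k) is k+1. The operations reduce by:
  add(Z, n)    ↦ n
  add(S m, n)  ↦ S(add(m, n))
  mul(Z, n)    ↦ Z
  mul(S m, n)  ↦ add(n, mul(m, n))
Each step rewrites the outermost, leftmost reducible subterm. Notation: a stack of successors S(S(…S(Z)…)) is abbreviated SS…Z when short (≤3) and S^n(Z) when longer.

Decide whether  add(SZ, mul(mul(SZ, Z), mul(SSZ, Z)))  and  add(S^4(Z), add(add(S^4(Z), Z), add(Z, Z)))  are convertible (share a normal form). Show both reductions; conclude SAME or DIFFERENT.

Term A:
  start: add(SZ, mul(mul(SZ, Z), mul(SSZ, Z)))
  step 1: S(add(Z, mul(mul(SZ, Z), mul(SSZ, Z))))
  step 2: S(mul(mul(SZ, Z), mul(SSZ, Z)))
  step 3: S(mul(add(Z, mul(Z, Z)), mul(SSZ, Z)))
  step 4: S(mul(mul(Z, Z), mul(SSZ, Z)))
  step 5: S(mul(Z, mul(SSZ, Z)))
  step 6: SZ

Term B:
  start: add(S^4(Z), add(add(S^4(Z), Z), add(Z, Z)))
  step 1: S(add(SSSZ, add(add(S^4(Z), Z), add(Z, Z))))
  step 2: S(S(add(SSZ, add(add(S^4(Z), Z), add(Z, Z)))))
  step 3: S(S(S(add(SZ, add(add(S^4(Z), Z), add(Z, Z))))))
  step 4: S(S(S(S(add(Z, add(add(S^4(Z), Z), add(Z, Z)))))))
  step 5: S(S(S(S(add(add(S^4(Z), Z), add(Z, Z))))))
  step 6: S(S(S(S(add(S(add(SSSZ, Z)), add(Z, Z))))))
  step 7: S(S(S(S(S(add(add(SSSZ, Z), add(Z, Z)))))))
  step 8: S(S(S(S(S(add(S(add(SSZ, Z)), add(Z, Z)))))))
  step 9: S(S(S(S(S(S(add(add(SSZ, Z), add(Z, Z))))))))
  step 10: S(S(S(S(S(S(add(S(add(SZ, Z)), add(Z, Z))))))))
  step 11: S(S(S(S(S(S(S(add(add(SZ, Z), add(Z, Z)))))))))
  step 12: S(S(S(S(S(S(S(add(S(add(Z, Z)), add(Z, Z)))))))))
  step 13: S(S(S(S(S(S(S(S(add(add(Z, Z), add(Z, Z))))))))))
  step 14: S(S(S(S(S(S(S(S(add(Z, add(Z, Z))))))))))
  step 15: S(S(S(S(S(S(S(S(add(Z, Z)))))))))
  step 16: S^8(Z)

Answer: DIFFERENT — A ⇓ SZ, B ⇓ S^8(Z)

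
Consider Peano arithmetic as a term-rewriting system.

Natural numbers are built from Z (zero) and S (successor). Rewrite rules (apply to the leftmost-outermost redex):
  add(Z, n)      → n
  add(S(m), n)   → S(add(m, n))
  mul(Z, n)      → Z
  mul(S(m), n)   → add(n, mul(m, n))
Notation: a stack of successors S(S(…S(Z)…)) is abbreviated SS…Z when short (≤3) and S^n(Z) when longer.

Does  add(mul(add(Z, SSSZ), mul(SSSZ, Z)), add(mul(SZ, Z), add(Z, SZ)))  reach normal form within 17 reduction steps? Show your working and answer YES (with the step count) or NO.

  start: add(mul(add(Z, SSSZ), mul(SSSZ, Z)), add(mul(SZ, Z), add(Z, SZ)))
  step 1: add(mul(SSSZ, mul(SSSZ, Z)), add(mul(SZ, Z), add(Z, SZ)))
  step 2: add(add(mul(SSSZ, Z), mul(SSZ, mul(SSSZ, Z))), add(mul(SZ, Z), add(Z, SZ)))
  step 3: add(add(add(Z, mul(SSZ, Z)), mul(SSZ, mul(SSSZ, Z))), add(mul(SZ, Z), add(Z, SZ)))
  step 4: add(add(mul(SSZ, Z), mul(SSZ, mul(SSSZ, Z))), add(mul(SZ, Z), add(Z, SZ)))
  step 5: add(add(add(Z, mul(SZ, Z)), mul(SSZ, mul(SSSZ, Z))), add(mul(SZ, Z), add(Z, SZ)))
  step 6: add(add(mul(SZ, Z), mul(SSZ, mul(SSSZ, Z))), add(mul(SZ, Z), add(Z, SZ)))
  step 7: add(add(add(Z, mul(Z, Z)), mul(SSZ, mul(SSSZ, Z))), add(mul(SZ, Z), add(Z, SZ)))
  step 8: add(add(mul(Z, Z), mul(SSZ, mul(SSSZ, Z))), add(mul(SZ, Z), add(Z, SZ)))
  step 9: add(add(Z, mul(SSZ, mul(SSSZ, Z))), add(mul(SZ, Z), add(Z, SZ)))
  step 10: add(mul(SSZ, mul(SSSZ, Z)), add(mul(SZ, Z), add(Z, SZ)))
  step 11: add(add(mul(SSSZ, Z), mul(SZ, mul(SSSZ, Z))), add(mul(SZ, Z), add(Z, SZ)))
  step 12: add(add(add(Z, mul(SSZ, Z)), mul(SZ, mul(SSSZ, Z))), add(mul(SZ, Z), add(Z, SZ)))
  step 13: add(add(mul(SSZ, Z), mul(SZ, mul(SSSZ, Z))), add(mul(SZ, Z), add(Z, SZ)))
  step 14: add(add(add(Z, mul(SZ, Z)), mul(SZ, mul(SSSZ, Z))), add(mul(SZ, Z), add(Z, SZ)))
  step 15: add(add(mul(SZ, Z), mul(SZ, mul(SSSZ, Z))), add(mul(SZ, Z), add(Z, SZ)))
  step 16: add(add(add(Z, mul(Z, Z)), mul(SZ, mul(SSSZ, Z))), add(mul(SZ, Z), add(Z, SZ)))
  step 17: add(add(mul(Z, Z), mul(SZ, mul(SSSZ, Z))), add(mul(SZ, Z), add(Z, SZ)))

Answer: NO — after 17 steps the term is add(add(mul(Z, Z), mul(SZ, mul(SSSZ, Z))), add(mul(SZ, Z), add(Z, SZ))), not yet normal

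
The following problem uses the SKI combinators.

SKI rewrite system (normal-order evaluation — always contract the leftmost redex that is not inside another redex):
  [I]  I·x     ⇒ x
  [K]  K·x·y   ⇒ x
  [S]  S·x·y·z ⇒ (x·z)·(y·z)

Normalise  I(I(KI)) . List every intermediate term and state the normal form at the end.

  start: I(I(KI))
  [1] I(KI)
  [2] KI

Answer: normal form = KI  (in 2 steps)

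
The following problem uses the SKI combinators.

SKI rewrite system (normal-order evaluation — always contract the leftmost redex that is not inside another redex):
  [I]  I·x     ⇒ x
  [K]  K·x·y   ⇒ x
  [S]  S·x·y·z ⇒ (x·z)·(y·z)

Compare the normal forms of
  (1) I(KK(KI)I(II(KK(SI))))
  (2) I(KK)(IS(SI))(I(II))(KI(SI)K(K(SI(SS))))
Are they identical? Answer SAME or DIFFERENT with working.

Term A:
  start: I(KK(KI)I(II(KK(SI))))
  step 1: KK(KI)I(II(KK(SI)))
  step 2: KI(II(KK(SI)))
  step 3: I

Term B:
  start: I(KK)(IS(SI))(I(II))(KI(SI)K(K(SI(SS))))
  step 1: KK(IS(SI))(I(II))(KI(SI)K(K(SI(SS))))
  step 2: K(I(II))(KI(SI)K(K(SI(SS))))
  step 3: I(II)
  step 4: II
  step 5: I

Answer: SAME — A ⇓ I, B ⇓ I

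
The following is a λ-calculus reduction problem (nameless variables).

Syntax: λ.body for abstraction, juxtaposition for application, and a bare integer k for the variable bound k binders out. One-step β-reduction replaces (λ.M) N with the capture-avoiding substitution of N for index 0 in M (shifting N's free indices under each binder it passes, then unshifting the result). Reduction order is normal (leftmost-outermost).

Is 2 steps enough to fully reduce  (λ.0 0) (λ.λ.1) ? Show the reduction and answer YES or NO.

  start: (λ.0 0) (λ.λ.1)
  [1] (λ.λ.1) (λ.λ.1)
  [2] λ.λ.λ.1

Answer: YES — reaches normal form λ.λ.λ.1 in 2 ≤ 2 steps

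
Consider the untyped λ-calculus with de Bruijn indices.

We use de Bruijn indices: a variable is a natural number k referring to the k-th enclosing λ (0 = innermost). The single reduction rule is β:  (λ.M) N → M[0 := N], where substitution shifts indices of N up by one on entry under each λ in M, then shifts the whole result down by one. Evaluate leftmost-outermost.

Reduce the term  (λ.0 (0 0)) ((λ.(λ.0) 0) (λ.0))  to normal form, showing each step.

  start: (λ.0 (0 0)) ((λ.(λ.0) 0) (λ.0))
  →1  (λ.(λ.0) 0) (λ.0) ((λ.(λ.0) 0) (λ.0) ((λ.(λ.0) 0) (λ.0)))
  →2  (λ.0) (λ.0) ((λ.(λ.0) 0) (λ.0) ((λ.(λ.0) 0) (λ.0)))
  →3  (λ.0) ((λ.(λ.0) 0) (λ.0) ((λ.(λ.0) 0) (λ.0)))
  →4  (λ.(λ.0) 0) (λ.0) ((λ.(λ.0) 0) (λ.0))
  →5  (λ.0) (λ.0) ((λ.(λ.0) 0) (λ.0))
  →6  (λ.0) ((λ.(λ.0) 0) (λ.0))
  →7  (λ.(λ.0) 0) (λ.0)
  →8  (λ.0) (λ.0)
  →9  λ.0

Answer: normal form = λ.0  (in 9 steps)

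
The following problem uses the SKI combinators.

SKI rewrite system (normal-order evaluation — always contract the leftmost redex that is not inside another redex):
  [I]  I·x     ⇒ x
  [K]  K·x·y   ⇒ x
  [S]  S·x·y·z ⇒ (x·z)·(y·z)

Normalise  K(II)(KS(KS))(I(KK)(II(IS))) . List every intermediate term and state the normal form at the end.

Answer: normal form = K  (in 5 steps)

Working:
  start: K(II)(KS(KS))(I(KK)(II(IS)))
  step 1: II(I(KK)(II(IS)))
  step 2: I(I(KK)(II(IS)))
  step 3: I(KK)(II(IS))
  step 4: KK(II(IS))
  step 5: K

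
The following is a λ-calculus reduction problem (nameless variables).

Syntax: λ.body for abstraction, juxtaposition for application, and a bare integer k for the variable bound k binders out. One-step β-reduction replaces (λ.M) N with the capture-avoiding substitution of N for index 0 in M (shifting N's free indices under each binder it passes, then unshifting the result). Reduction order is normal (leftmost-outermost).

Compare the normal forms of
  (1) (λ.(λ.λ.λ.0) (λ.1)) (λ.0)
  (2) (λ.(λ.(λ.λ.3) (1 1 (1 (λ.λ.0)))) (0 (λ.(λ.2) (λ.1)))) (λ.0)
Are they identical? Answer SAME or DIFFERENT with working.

Answer: SAME — A ⇓ λ.λ.0, B ⇓ λ.λ.0

Working:
Term A:
  start: (λ.(λ.λ.λ.0) (λ.1)) (λ.0)
  →1  (λ.λ.λ.0) (λ.λ.0)
  →2  λ.λ.0

Term B:
  start: (λ.(λ.(λ.λ.3) (1 1 (1 (λ.λ.0)))) (0 (λ.(λ.2) (λ.1)))) (λ.0)
  →1  (λ.(λ.λ.λ.0) ((λ.0) (λ.0) ((λ.0) (λ.λ.0)))) ((λ.0) (λ.(λ.λ.0) (λ.1)))
  →2  (λ.λ.λ.0) ((λ.0) (λ.0) ((λ.0) (λ.λ.0)))
  →3  λ.λ.0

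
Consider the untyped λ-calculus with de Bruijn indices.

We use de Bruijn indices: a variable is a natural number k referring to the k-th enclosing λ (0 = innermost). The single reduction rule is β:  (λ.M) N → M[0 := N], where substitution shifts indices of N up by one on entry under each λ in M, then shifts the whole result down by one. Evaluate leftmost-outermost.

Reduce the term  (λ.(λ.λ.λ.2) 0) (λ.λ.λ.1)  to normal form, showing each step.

Answer: normal form = λ.λ.λ.λ.λ.1  (in 2 steps)

Working:
  start: (λ.(λ.λ.λ.2) 0) (λ.λ.λ.1)
  step 1: (λ.λ.λ.2) (λ.λ.λ.1)
  step 2: λ.λ.λ.λ.λ.1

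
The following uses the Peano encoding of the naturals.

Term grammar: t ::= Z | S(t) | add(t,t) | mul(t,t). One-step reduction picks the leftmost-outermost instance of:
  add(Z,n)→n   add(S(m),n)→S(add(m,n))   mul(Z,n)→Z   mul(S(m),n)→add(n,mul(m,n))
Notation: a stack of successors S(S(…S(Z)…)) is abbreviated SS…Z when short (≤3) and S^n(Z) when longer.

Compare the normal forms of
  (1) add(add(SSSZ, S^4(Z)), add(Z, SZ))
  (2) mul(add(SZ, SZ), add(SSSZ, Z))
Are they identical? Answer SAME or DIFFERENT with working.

Term A:
  start: add(add(SSSZ, S^4(Z)), add(Z, SZ))
  [1] add(S(add(SSZ, S^4(Z))), add(Z, SZ))
  [2] S(add(add(SSZ, S^4(Z)), add(Z, SZ)))
  [3] S(add(S(add(SZ, S^4(Z))), add(Z, SZ)))
  [4] S(S(add(add(SZ, S^4(Z)), add(Z, SZ))))
  [5] S(S(add(S(add(Z, S^4(Z))), add(Z, SZ))))
  [6] S(S(S(add(add(Z, S^4(Z)), add(Z, SZ)))))
  [7] S(S(S(add(S^4(Z), add(Z, SZ)))))
  [8] S(S(S(S(add(SSSZ, add(Z, SZ))))))
  [9] S(S(S(S(S(add(SSZ, add(Z, SZ)))))))
  [10] S(S(S(S(S(S(add(SZ, add(Z, SZ))))))))
  [11] S(S(S(S(S(S(S(add(Z, add(Z, SZ)))))))))
  [12] S(S(S(S(S(S(S(add(Z, SZ))))))))
  [13] S^8(Z)

Term B:
  start: mul(add(SZ, SZ), add(SSSZ, Z))
  [1] mul(S(add(Z, SZ)), add(SSSZ, Z))
  [2] add(add(SSSZ, Z), mul(add(Z, SZ), add(SSSZ, Z)))
  [3] add(S(add(SSZ, Z)), mul(add(Z, SZ), add(SSSZ, Z)))
  [4] S(add(add(SSZ, Z), mul(add(Z, SZ), add(SSSZ, Z))))
  [5] S(add(S(add(SZ, Z)), mul(add(Z, SZ), add(SSSZ, Z))))
  [6] S(S(add(add(SZ, Z), mul(add(Z, SZ), add(SSSZ, Z)))))
  [7] S(S(add(S(add(Z, Z)), mul(add(Z, SZ), add(SSSZ, Z)))))
  [8] S(S(S(add(add(Z, Z), mul(add(Z, SZ), add(SSSZ, Z))))))
  [9] S(S(S(add(Z, mul(add(Z, SZ), add(SSSZ, Z))))))
  [10] S(S(S(mul(add(Z, SZ), add(SSSZ, Z)))))
  [11] S(S(S(mul(SZ, add(SSSZ, Z)))))
  [12] S(S(S(add(add(SSSZ, Z), mul(Z, add(SSSZ, Z))))))
  [13] S(S(S(add(S(add(SSZ, Z)), mul(Z, add(SSSZ, Z))))))
  [14] S(S(S(S(add(add(SSZ, Z), mul(Z, add(SSSZ, Z)))))))
  [15] S(S(S(S(add(S(add(SZ, Z)), mul(Z, add(SSSZ, Z)))))))
  [16] S(S(S(S(S(add(add(SZ, Z), mul(Z, add(SSSZ, Z))))))))
  [17] S(S(S(S(S(add(S(add(Z, Z)), mul(Z, add(SSSZ, Z))))))))
  [18] S(S(S(S(S(S(add(add(Z, Z), mul(Z, add(SSSZ, Z)))))))))
  [19] S(S(S(S(S(S(add(Z, mul(Z, add(SSSZ, Z)))))))))
  [20] S(S(S(S(S(S(mul(Z, add(SSSZ, Z))))))))
  [21] S^6(Z)

Answer: DIFFERENT — A ⇓ S^8(Z), B ⇓ S^6(Z)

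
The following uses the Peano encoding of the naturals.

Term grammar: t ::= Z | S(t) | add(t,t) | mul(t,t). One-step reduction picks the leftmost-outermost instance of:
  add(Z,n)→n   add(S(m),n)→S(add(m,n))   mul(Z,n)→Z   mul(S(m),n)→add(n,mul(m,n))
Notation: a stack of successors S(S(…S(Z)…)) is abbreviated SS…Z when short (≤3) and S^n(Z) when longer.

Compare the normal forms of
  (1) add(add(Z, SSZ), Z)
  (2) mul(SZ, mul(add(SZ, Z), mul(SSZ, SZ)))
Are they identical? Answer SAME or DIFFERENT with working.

Answer: SAME — A ⇓ SSZ, B ⇓ SSZ

Derivation:
Term A:
  start: add(add(Z, SSZ), Z)
  step 1: add(SSZ, Z)
  step 2: S(add(SZ, Z))
  step 3: S(S(add(Z, Z)))
  step 4: SSZ

Term B:
  start: mul(SZ, mul(add(SZ, Z), mul(SSZ, SZ)))
  step 1: add(mul(add(SZ, Z), mul(SSZ, SZ)), mul(Z, mul(add(SZ, Z), mul(SSZ, SZ))))
  step 2: add(mul(S(add(Z, Z)), mul(SSZ, SZ)), mul(Z, mul(add(SZ, Z), mul(SSZ, SZ))))
  step 3: add(add(mul(SSZ, SZ), mul(add(Z, Z), mul(SSZ, SZ))), mul(Z, mul(add(SZ, Z), mul(SSZ, SZ))))
  step 4: add(add(add(SZ, mul(SZ, SZ)), mul(add(Z, Z), mul(SSZ, SZ))), mul(Z, mul(add(SZ, Z), mul(SSZ, SZ))))
  step 5: add(add(S(add(Z, mul(SZ, SZ))), mul(add(Z, Z), mul(SSZ, SZ))), mul(Z, mul(add(SZ, Z), mul(SSZ, SZ))))
  step 6: add(S(add(add(Z, mul(SZ, SZ)), mul(add(Z, Z), mul(SSZ, SZ)))), mul(Z, mul(add(SZ, Z), mul(SSZ, SZ))))
  step 7: S(add(add(add(Z, mul(SZ, SZ)), mul(add(Z, Z), mul(SSZ, SZ))), mul(Z, mul(add(SZ, Z), mul(SSZ, SZ)))))
  step 8: S(add(add(mul(SZ, SZ), mul(add(Z, Z), mul(SSZ, SZ))), mul(Z, mul(add(SZ, Z), mul(SSZ, SZ)))))
  step 9: S(add(add(add(SZ, mul(Z, SZ)), mul(add(Z, Z), mul(SSZ, SZ))), mul(Z, mul(add(SZ, Z), mul(SSZ, SZ)))))
  step 10: S(add(add(S(add(Z, mul(Z, SZ))), mul(add(Z, Z), mul(SSZ, SZ))), mul(Z, mul(add(SZ, Z), mul(SSZ, SZ)))))
  step 11: S(add(S(add(add(Z, mul(Z, SZ)), mul(add(Z, Z), mul(SSZ, SZ)))), mul(Z, mul(add(SZ, Z), mul(SSZ, SZ)))))
  step 12: S(S(add(add(add(Z, mul(Z, SZ)), mul(add(Z, Z), mul(SSZ, SZ))), mul(Z, mul(add(SZ, Z), mul(SSZ, SZ))))))
  step 13: S(S(add(add(mul(Z, SZ), mul(add(Z, Z), mul(SSZ, SZ))), mul(Z, mul(add(SZ, Z), mul(SSZ, SZ))))))
  step 14: S(S(add(add(Z, mul(add(Z, Z), mul(SSZ, SZ))), mul(Z, mul(add(SZ, Z), mul(SSZ, SZ))))))
  step 15: S(S(add(mul(add(Z, Z), mul(SSZ, SZ)), mul(Z, mul(add(SZ, Z), mul(SSZ, SZ))))))
  step 16: S(S(add(mul(Z, mul(SSZ, SZ)), mul(Z, mul(add(SZ, Z), mul(SSZ, SZ))))))
  step 17: S(S(add(Z, mul(Z, mul(add(SZ, Z), mul(SSZ, SZ))))))
  step 18: S(S(mul(Z, mul(add(SZ, Z), mul(SSZ, SZ)))))
  step 19: SSZ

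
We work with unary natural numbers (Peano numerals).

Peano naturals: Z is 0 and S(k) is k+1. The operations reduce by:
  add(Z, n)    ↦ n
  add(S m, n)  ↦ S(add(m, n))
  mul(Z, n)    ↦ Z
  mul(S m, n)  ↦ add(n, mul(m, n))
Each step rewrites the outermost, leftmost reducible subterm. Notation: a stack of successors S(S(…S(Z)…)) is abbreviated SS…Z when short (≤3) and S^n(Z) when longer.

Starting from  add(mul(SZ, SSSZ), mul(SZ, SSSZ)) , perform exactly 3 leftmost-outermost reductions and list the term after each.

Answer: after 3 steps: S(add(add(SSZ, mul(Z, SSSZ)), mul(SZ, SSSZ)))

Reduction:
  start: add(mul(SZ, SSSZ), mul(SZ, SSSZ))
  →1  add(add(SSSZ, mul(Z, SSSZ)), mul(SZ, SSSZ))
  →2  add(S(add(SSZ, mul(Z, SSSZ))), mul(SZ, SSSZ))
  →3  S(add(add(SSZ, mul(Z, SSSZ)), mul(SZ, SSSZ)))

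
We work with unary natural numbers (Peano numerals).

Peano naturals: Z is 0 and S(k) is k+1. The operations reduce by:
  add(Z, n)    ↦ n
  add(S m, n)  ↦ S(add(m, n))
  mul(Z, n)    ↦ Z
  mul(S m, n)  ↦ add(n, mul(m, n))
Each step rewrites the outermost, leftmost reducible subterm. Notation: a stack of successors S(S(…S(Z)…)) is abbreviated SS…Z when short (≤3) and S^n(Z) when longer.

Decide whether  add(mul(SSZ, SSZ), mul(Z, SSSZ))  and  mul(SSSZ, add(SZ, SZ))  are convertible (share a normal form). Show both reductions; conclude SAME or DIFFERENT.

Term A:
  start: add(mul(SSZ, SSZ), mul(Z, SSSZ))
  step 1: add(add(SSZ, mul(SZ, SSZ)), mul(Z, SSSZ))
  step 2: add(S(add(SZ, mul(SZ, SSZ))), mul(Z, SSSZ))
  step 3: S(add(add(SZ, mul(SZ, SSZ)), mul(Z, SSSZ)))
  step 4: S(add(S(add(Z, mul(SZ, SSZ))), mul(Z, SSSZ)))
  step 5: S(S(add(add(Z, mul(SZ, SSZ)), mul(Z, SSSZ))))
  step 6: S(S(add(mul(SZ, SSZ), mul(Z, SSSZ))))
  step 7: S(S(add(add(SSZ, mul(Z, SSZ)), mul(Z, SSSZ))))
  step 8: S(S(add(S(add(SZ, mul(Z, SSZ))), mul(Z, SSSZ))))
  step 9: S(S(S(add(add(SZ, mul(Z, SSZ)), mul(Z, SSSZ)))))
  step 10: S(S(S(add(S(add(Z, mul(Z, SSZ))), mul(Z, SSSZ)))))
  step 11: S(S(S(S(add(add(Z, mul(Z, SSZ)), mul(Z, SSSZ))))))
  step 12: S(S(S(S(add(mul(Z, SSZ), mul(Z, SSSZ))))))
  step 13: S(S(S(S(add(Z, mul(Z, SSSZ))))))
  step 14: S(S(S(S(mul(Z, SSSZ)))))
  step 15: S^4(Z)

Term B:
  start: mul(SSSZ, add(SZ, SZ))
  step 1: add(add(SZ, SZ), mul(SSZ, add(SZ, SZ)))
  step 2: add(S(add(Z, SZ)), mul(SSZ, add(SZ, SZ)))
  step 3: S(add(add(Z, SZ), mul(SSZ, add(SZ, SZ))))
  step 4: S(add(SZ, mul(SSZ, add(SZ, SZ))))
  step 5: S(S(add(Z, mul(SSZ, add(SZ, SZ)))))
  step 6: S(S(mul(SSZ, add(SZ, SZ))))
  step 7: S(S(add(add(SZ, SZ), mul(SZ, add(SZ, SZ)))))
  step 8: S(S(add(S(add(Z, SZ)), mul(SZ, add(SZ, SZ)))))
  step 9: S(S(S(add(add(Z, SZ), mul(SZ, add(SZ, SZ))))))
  step 10: S(S(S(add(SZ, mul(SZ, add(SZ, SZ))))))
  step 11: S(S(S(S(add(Z, mul(SZ, add(SZ, SZ)))))))
  step 12: S(S(S(S(mul(SZ, add(SZ, SZ))))))
  step 13: S(S(S(S(add(add(SZ, SZ), mul(Z, add(SZ, SZ)))))))
  step 14: S(S(S(S(add(S(add(Z, SZ)), mul(Z, add(SZ, SZ)))))))
  step 15: S(S(S(S(S(add(add(Z, SZ), mul(Z, add(SZ, SZ))))))))
  step 16: S(S(S(S(S(add(SZ, mul(Z, add(SZ, SZ))))))))
  step 17: S(S(S(S(S(S(add(Z, mul(Z, add(SZ, SZ)))))))))
  step 18: S(S(S(S(S(S(mul(Z, add(SZ, SZ))))))))
  step 19: S^6(Z)

Answer: DIFFERENT — A ⇓ S^4(Z), B ⇓ S^6(Z)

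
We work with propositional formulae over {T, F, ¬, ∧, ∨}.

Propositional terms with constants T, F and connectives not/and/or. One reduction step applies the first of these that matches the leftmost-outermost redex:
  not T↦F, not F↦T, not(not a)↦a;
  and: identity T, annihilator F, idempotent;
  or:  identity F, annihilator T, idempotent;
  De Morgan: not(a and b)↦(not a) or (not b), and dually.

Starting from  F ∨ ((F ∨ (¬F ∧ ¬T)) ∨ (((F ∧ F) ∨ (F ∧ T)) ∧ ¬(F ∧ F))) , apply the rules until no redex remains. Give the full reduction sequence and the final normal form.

Answer: normal form = F  (in 10 steps)

Reduction:
  start: F ∨ ((F ∨ (¬F ∧ ¬T)) ∨ (((F ∧ F) ∨ (F ∧ T)) ∧ ¬(F ∧ F)))
  step 1: (F ∨ (¬F ∧ ¬T)) ∨ (((F ∧ F) ∨ (F ∧ T)) ∧ ¬(F ∧ F))
  step 2: (¬F ∧ ¬T) ∨ (((F ∧ F) ∨ (F ∧ T)) ∧ ¬(F ∧ F))
  step 3: (T ∧ ¬T) ∨ (((F ∧ F) ∨ (F ∧ T)) ∧ ¬(F ∧ F))
  step 4: ¬T ∨ (((F ∧ F) ∨ (F ∧ T)) ∧ ¬(F ∧ F))
  step 5: F ∨ (((F ∧ F) ∨ (F ∧ T)) ∧ ¬(F ∧ F))
  step 6: ((F ∧ F) ∨ (F ∧ T)) ∧ ¬(F ∧ F)
  step 7: (F ∨ (F ∧ T)) ∧ ¬(F ∧ F)
  step 8: (F ∧ T) ∧ ¬(F ∧ F)
  step 9: F ∧ ¬(F ∧ F)
  step 10: F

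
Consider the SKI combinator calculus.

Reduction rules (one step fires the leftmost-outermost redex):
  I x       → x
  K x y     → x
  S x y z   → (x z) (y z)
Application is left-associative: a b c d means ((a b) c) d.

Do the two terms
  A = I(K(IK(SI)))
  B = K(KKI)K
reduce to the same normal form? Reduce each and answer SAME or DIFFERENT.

Term A:
  start: I(K(IK(SI)))
  step 1: K(IK(SI))
  step 2: K(K(SI))

Term B:
  start: K(KKI)K
  step 1: KKI
  step 2: K

Answer: DIFFERENT — A ⇓ K(K(SI)), B ⇓ K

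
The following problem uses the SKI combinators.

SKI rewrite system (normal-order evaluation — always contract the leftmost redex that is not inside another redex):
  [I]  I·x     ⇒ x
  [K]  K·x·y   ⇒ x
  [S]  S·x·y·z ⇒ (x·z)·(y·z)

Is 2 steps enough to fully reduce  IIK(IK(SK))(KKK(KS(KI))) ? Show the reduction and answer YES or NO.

Answer: NO — after 2 steps the term is K(IK(SK))(KKK(KS(KI))), not yet normal

Reduction:
  start: IIK(IK(SK))(KKK(KS(KI)))
  [1] IK(IK(SK))(KKK(KS(KI)))
  [2] K(IK(SK))(KKK(KS(KI)))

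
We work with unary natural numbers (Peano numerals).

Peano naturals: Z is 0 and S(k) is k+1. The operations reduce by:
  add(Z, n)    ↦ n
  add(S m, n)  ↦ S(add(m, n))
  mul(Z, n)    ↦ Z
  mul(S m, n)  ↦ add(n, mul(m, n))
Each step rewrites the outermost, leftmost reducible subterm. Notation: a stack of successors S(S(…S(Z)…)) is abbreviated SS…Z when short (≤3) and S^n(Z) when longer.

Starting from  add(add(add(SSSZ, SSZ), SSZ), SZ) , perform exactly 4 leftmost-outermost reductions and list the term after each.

  start: add(add(add(SSSZ, SSZ), SSZ), SZ)
  [1] add(add(S(add(SSZ, SSZ)), SSZ), SZ)
  [2] add(S(add(add(SSZ, SSZ), SSZ)), SZ)
  [3] S(add(add(add(SSZ, SSZ), SSZ), SZ))
  [4] S(add(add(S(add(SZ, SSZ)), SSZ), SZ))

Answer: after 4 steps: S(add(add(S(add(SZ, SSZ)), SSZ), SZ))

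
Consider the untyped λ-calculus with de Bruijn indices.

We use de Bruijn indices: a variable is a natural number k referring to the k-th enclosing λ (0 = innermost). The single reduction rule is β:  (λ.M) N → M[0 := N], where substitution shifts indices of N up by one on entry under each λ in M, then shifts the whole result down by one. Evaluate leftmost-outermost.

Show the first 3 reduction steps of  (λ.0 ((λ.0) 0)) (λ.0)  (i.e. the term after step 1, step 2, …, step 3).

Answer: after 3 steps: λ.0

Reduction:
  start: (λ.0 ((λ.0) 0)) (λ.0)
  [1] (λ.0) ((λ.0) (λ.0))
  [2] (λ.0) (λ.0)
  [3] λ.0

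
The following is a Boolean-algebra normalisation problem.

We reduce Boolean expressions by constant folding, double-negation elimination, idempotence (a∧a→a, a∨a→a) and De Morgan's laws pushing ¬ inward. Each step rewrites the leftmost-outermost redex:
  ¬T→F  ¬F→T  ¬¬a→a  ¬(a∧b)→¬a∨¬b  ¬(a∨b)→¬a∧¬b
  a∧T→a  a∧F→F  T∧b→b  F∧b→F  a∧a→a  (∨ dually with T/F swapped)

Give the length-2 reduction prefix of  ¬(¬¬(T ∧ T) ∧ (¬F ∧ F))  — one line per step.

  start: ¬(¬¬(T ∧ T) ∧ (¬F ∧ F))
  [1] ¬¬¬(T ∧ T) ∨ ¬(¬F ∧ F)
  [2] ¬(T ∧ T) ∨ ¬(¬F ∧ F)

Answer: after 2 steps: ¬(T ∧ T) ∨ ¬(¬F ∧ F)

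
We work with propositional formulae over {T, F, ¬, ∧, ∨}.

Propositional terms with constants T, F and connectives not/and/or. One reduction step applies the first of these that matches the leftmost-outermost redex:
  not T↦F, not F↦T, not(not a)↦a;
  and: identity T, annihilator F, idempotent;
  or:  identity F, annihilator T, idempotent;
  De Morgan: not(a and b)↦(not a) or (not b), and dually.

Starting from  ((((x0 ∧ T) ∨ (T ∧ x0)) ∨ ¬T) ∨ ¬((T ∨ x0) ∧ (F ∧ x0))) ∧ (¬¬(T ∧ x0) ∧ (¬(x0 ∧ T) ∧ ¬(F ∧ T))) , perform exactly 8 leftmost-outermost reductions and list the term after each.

  start: ((((x0 ∧ T) ∨ (T ∧ x0)) ∨ ¬T) ∨ ¬((T ∨ x0) ∧ (F ∧ x0))) ∧ (¬¬(T ∧ x0) ∧ (¬(x0 ∧ T) ∧ ¬(F ∧ T)))
  step 1: (((x0 ∨ (T ∧ x0)) ∨ ¬T) ∨ ¬((T ∨ x0) ∧ (F ∧ x0))) ∧ (¬¬(T ∧ x0) ∧ (¬(x0 ∧ T) ∧ ¬(F ∧ T)))
  step 2: (((x0 ∨ x0) ∨ ¬T) ∨ ¬((T ∨ x0) ∧ (F ∧ x0))) ∧ (¬¬(T ∧ x0) ∧ (¬(x0 ∧ T) ∧ ¬(F ∧ T)))
  step 3: ((x0 ∨ ¬T) ∨ ¬((T ∨ x0) ∧ (F ∧ x0))) ∧ (¬¬(T ∧ x0) ∧ (¬(x0 ∧ T) ∧ ¬(F ∧ T)))
  step 4: ((x0 ∨ F) ∨ ¬((T ∨ x0) ∧ (F ∧ x0))) ∧ (¬¬(T ∧ x0) ∧ (¬(x0 ∧ T) ∧ ¬(F ∧ T)))
  step 5: (x0 ∨ ¬((T ∨ x0) ∧ (F ∧ x0))) ∧ (¬¬(T ∧ x0) ∧ (¬(x0 ∧ T) ∧ ¬(F ∧ T)))
  step 6: (x0 ∨ (¬(T ∨ x0) ∨ ¬(F ∧ x0))) ∧ (¬¬(T ∧ x0) ∧ (¬(x0 ∧ T) ∧ ¬(F ∧ T)))
  step 7: (x0 ∨ ((¬T ∧ ¬x0) ∨ ¬(F ∧ x0))) ∧ (¬¬(T ∧ x0) ∧ (¬(x0 ∧ T) ∧ ¬(F ∧ T)))
  step 8: (x0 ∨ ((F ∧ ¬x0) ∨ ¬(F ∧ x0))) ∧ (¬¬(T ∧ x0) ∧ (¬(x0 ∧ T) ∧ ¬(F ∧ T)))

Answer: after 8 steps: (x0 ∨ ((F ∧ ¬x0) ∨ ¬(F ∧ x0))) ∧ (¬¬(T ∧ x0) ∧ (¬(x0 ∧ T) ∧ ¬(F ∧ T)))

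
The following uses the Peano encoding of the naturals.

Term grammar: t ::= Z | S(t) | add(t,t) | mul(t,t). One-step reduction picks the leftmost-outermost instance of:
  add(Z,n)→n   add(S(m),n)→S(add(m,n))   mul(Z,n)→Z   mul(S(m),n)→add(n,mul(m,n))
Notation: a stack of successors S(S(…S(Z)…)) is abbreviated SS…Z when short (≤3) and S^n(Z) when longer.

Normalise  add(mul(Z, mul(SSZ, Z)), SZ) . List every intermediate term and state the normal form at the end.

Answer: normal form = SZ  (in 2 steps)

Working:
  start: add(mul(Z, mul(SSZ, Z)), SZ)
  →1  add(Z, SZ)
  →2  SZ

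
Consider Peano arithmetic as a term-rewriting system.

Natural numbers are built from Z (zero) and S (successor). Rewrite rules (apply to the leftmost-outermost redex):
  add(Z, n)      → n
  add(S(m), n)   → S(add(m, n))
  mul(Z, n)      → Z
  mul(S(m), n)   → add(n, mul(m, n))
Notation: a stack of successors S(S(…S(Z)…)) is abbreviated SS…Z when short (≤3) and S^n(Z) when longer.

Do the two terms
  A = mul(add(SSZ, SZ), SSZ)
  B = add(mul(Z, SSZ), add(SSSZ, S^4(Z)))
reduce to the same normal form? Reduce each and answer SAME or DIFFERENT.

Answer: DIFFERENT — A ⇓ S^6(Z), B ⇓ S^7(Z)

Reduction:
Term A:
  start: mul(add(SSZ, SZ), SSZ)
  step 1: mul(S(add(SZ, SZ)), SSZ)
  step 2: add(SSZ, mul(add(SZ, SZ), SSZ))
  step 3: S(add(SZ, mul(add(SZ, SZ), SSZ)))
  step 4: S(S(add(Z, mul(add(SZ, SZ), SSZ))))
  step 5: S(S(mul(add(SZ, SZ), SSZ)))
  step 6: S(S(mul(S(add(Z, SZ)), SSZ)))
  step 7: S(S(add(SSZ, mul(add(Z, SZ), SSZ))))
  step 8: S(S(S(add(SZ, mul(add(Z, SZ), SSZ)))))
  step 9: S(S(S(S(add(Z, mul(add(Z, SZ), SSZ))))))
  step 10: S(S(S(S(mul(add(Z, SZ), SSZ)))))
  step 11: S(S(S(S(mul(SZ, SSZ)))))
  step 12: S(S(S(S(add(SSZ, mul(Z, SSZ))))))
  step 13: S(S(S(S(S(add(SZ, mul(Z, SSZ)))))))
  step 14: S(S(S(S(S(S(add(Z, mul(Z, SSZ))))))))
  step 15: S(S(S(S(S(S(mul(Z, SSZ)))))))
  step 16: S^6(Z)

Term B:
  start: add(mul(Z, SSZ), add(SSSZ, S^4(Z)))
  step 1: add(Z, add(SSSZ, S^4(Z)))
  step 2: add(SSSZ, S^4(Z))
  step 3: S(add(SSZ, S^4(Z)))
  step 4: S(S(add(SZ, S^4(Z))))
  step 5: S(S(S(add(Z, S^4(Z)))))
  step 6: S^7(Z)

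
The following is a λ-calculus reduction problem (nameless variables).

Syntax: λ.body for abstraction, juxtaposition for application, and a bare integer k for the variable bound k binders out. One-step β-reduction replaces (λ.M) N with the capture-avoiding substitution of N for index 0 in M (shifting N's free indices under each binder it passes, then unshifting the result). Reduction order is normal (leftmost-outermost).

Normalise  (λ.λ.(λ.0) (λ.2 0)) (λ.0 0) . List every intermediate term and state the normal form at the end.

  start: (λ.λ.(λ.0) (λ.2 0)) (λ.0 0)
  →1  λ.(λ.0) (λ.(λ.0 0) 0)
  →2  λ.λ.(λ.0 0) 0
  →3  λ.λ.0 0

Answer: normal form = λ.λ.0 0  (in 3 steps)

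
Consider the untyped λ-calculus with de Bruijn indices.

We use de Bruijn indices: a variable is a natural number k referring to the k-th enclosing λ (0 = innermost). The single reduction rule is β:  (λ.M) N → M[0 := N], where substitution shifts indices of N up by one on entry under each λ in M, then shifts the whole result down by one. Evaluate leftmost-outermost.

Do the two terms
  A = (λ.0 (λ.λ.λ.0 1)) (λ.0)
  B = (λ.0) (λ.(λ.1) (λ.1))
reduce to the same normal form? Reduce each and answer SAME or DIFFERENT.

Term A:
  start: (λ.0 (λ.λ.λ.0 1)) (λ.0)
  →1  (λ.0) (λ.λ.λ.0 1)
  →2  λ.λ.λ.0 1

Term B:
  start: (λ.0) (λ.(λ.1) (λ.1))
  →1  λ.(λ.1) (λ.1)
  →2  λ.0

Answer: DIFFERENT — A ⇓ λ.λ.λ.0 1, B ⇓ λ.0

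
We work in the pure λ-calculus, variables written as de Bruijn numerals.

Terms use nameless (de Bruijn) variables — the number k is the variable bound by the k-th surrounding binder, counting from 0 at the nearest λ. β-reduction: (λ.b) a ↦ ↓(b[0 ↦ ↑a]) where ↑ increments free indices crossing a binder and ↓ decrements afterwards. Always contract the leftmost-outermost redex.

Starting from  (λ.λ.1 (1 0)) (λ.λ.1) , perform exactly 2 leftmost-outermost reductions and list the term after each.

Answer: after 2 steps: λ.λ.(λ.λ.1) 1

Derivation:
  start: (λ.λ.1 (1 0)) (λ.λ.1)
  →1  λ.(λ.λ.1) ((λ.λ.1) 0)
  →2  λ.λ.(λ.λ.1) 1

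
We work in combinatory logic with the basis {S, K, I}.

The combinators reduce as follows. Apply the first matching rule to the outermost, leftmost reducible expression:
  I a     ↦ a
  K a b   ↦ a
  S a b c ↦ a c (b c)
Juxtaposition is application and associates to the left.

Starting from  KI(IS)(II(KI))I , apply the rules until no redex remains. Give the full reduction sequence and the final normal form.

  start: KI(IS)(II(KI))I
  →1  I(II(KI))I
  →2  II(KI)I
  →3  I(KI)I
  →4  KII
  →5  I

Answer: normal form = I  (in 5 steps)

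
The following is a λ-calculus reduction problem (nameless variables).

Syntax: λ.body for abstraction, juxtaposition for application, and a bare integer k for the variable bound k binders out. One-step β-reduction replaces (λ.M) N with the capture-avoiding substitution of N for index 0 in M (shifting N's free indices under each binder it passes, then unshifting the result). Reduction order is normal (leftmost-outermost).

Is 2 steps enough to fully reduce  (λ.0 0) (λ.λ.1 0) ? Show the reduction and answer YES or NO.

Answer: NO — after 2 steps the term is λ.(λ.λ.1 0) 0, not yet normal

Derivation:
  start: (λ.0 0) (λ.λ.1 0)
  [1] (λ.λ.1 0) (λ.λ.1 0)
  [2] λ.(λ.λ.1 0) 0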